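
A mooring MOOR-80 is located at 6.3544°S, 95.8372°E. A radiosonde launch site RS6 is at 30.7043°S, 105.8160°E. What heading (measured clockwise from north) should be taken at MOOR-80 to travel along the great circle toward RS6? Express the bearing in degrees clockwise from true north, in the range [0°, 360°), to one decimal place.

160.2°

Δλ = 9.9788°
y = sin Δλ · cos φ₂ = 0.148992
x = cos φ₁ sin φ₂ − sin φ₁ cos φ₂ cos Δλ = -0.413748
θ = atan2(y, x) = 160.1959° → 160.1959° (mod 360°)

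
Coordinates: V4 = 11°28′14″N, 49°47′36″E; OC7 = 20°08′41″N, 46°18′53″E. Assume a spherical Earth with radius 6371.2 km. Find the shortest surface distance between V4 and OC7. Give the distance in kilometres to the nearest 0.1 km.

1033.7 km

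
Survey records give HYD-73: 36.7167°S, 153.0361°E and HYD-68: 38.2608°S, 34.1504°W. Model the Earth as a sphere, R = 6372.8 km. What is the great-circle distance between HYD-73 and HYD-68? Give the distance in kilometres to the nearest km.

11649 km

Δφ = -1.5441°,  Δλ = 172.8135°
a = sin²(Δφ/2) + cos φ₁ cos φ₂ sin²(Δλ/2) = 0.627127
c = 2·arcsin(√a) = 1.827872 rad = 104.7294°
d = R·c = 6372.8 × 1.827872 = 11648.7 km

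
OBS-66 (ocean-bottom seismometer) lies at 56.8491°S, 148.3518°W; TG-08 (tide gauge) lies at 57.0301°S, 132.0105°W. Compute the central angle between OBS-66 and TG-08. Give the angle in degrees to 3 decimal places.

Δφ = -0.1810°,  Δλ = 16.3413°
a = sin²(Δφ/2) + cos φ₁ cos φ₂ sin²(Δλ/2) = 0.006013
c = 2·arcsin(√a) = 0.155249 rad = 8.8951°

8.895°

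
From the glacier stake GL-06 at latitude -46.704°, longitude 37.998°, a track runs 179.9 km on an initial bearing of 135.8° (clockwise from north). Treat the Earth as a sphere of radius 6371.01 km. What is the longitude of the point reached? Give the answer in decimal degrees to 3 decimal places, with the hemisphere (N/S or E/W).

39.679°E

δ = d/R = 179.9/6371.01 = 0.028237 rad
φ₂ = arcsin(sin φ₁ cos δ + cos φ₁ sin δ cos θ)
   = arcsin(-0.72782·0.99960 + 0.68577·0.02823·-0.71691) = -47.85176°
λ₂ = λ₁ + atan2(sin θ sin δ cos φ₁, cos δ − sin φ₁ sin φ₂) = 39.67885°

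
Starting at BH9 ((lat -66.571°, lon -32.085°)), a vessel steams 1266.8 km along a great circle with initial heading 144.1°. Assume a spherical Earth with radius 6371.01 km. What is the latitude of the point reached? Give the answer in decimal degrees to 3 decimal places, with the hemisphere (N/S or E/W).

74.386°S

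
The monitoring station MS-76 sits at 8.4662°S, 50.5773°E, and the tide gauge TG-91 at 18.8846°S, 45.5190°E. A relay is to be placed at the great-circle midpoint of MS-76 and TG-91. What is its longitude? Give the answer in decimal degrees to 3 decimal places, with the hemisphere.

48.104°E

Bx = cos φ₂ cos Δλ = 0.942488,  By = cos φ₂ sin Δλ = -0.083423
φₘ = atan2(sin φ₁ + sin φ₂, √((cos φ₁ + Bx)² + By²)) = -13.68823°
λₘ = λ₁ + atan2(By, cos φ₁ + Bx) = 48.10429°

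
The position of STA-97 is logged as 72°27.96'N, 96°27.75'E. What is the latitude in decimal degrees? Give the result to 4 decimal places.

72° + 27.96′/60 = 72 + 0.46600 = 72.4660°

72.4660°N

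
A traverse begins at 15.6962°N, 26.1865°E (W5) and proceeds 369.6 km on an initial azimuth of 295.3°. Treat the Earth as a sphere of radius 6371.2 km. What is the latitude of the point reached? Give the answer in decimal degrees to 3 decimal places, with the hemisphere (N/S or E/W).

17.094°N

δ = d/R = 369.6/6371.2 = 0.058011 rad
φ₂ = arcsin(sin φ₁ cos δ + cos φ₁ sin δ cos θ)
   = arcsin(0.27054·0.99832 + 0.96271·0.05798·0.42736) = 17.09369°
λ₂ = λ₁ + atan2(sin θ sin δ cos φ₁, cos δ − sin φ₁ sin φ₂) = 23.04283°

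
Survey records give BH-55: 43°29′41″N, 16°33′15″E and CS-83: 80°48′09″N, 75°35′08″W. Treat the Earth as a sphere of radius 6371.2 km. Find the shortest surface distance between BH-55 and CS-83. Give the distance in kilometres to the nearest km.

5286 km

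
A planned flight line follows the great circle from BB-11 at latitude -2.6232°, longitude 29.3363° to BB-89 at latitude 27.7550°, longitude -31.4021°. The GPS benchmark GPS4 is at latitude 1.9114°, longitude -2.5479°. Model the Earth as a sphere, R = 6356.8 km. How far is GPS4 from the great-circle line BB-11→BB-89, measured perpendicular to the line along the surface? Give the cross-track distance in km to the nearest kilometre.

1408 km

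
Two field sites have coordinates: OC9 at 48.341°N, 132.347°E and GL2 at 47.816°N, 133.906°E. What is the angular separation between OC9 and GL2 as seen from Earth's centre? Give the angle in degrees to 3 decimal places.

Δφ = -0.5250°,  Δλ = 1.5590°
a = sin²(Δφ/2) + cos φ₁ cos φ₂ sin²(Δλ/2) = 0.000104
c = 2·arcsin(√a) = 0.020357 rad = 1.1664°

1.166°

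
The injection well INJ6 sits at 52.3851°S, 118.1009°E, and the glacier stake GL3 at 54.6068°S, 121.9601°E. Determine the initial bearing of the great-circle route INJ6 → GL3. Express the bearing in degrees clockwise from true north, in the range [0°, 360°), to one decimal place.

Δλ = 3.8592°
y = sin Δλ · cos φ₂ = 0.038982
x = cos φ₁ sin φ₂ − sin φ₁ cos φ₂ cos Δλ = -0.039807
θ = atan2(y, x) = 135.5997° → 135.5997° (mod 360°)

135.6°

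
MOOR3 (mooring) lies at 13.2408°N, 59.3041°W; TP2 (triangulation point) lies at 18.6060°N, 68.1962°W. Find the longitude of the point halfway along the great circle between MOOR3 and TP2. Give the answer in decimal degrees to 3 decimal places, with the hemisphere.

63.691°W

Bx = cos φ₂ cos Δλ = 0.936344,  By = cos φ₂ sin Δλ = -0.146495
φₘ = atan2(sin φ₁ + sin φ₂, √((cos φ₁ + Bx)² + By²)) = 15.96901°
λₘ = λ₁ + atan2(By, cos φ₁ + Bx) = -63.69060°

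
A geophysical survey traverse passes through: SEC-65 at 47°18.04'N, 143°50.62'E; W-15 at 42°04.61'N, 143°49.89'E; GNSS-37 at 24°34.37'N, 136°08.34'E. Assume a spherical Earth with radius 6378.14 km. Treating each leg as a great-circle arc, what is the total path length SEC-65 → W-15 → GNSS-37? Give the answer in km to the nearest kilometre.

2655 km

SEC-65: φ = +47.30067°, λ = +143.84367°
W-15: φ = +42.07683°, λ = +143.83150°
GNSS-37: φ = +24.57283°, λ = +136.13900°
SEC-65→W-15: c = 0.091173 rad, d = 581.52 km
W-15→GNSS-37: c = 0.325092 rad, d = 2073.48 km
Total = 581.52 + 2073.48 = 2655.00 km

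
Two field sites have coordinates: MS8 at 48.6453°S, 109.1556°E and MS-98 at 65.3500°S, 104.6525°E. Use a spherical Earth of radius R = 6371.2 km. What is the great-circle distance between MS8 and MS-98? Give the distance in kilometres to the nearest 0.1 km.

1876.3 km

Δφ = -16.7047°,  Δλ = -4.5031°
a = sin²(Δφ/2) + cos φ₁ cos φ₂ sin²(Δλ/2) = 0.021526
c = 2·arcsin(√a) = 0.294497 rad = 16.8734°
d = R·c = 6371.2 × 0.294497 = 1876.3 km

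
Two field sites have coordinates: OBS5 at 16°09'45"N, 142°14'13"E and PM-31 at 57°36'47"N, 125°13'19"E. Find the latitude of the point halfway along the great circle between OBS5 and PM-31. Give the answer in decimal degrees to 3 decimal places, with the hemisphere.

OBS5: φ = +16.16250°, λ = +142.23694°
PM-31: φ = +57.61306°, λ = +125.22194°
Bx = cos φ₂ cos Δλ = 0.512189,  By = cos φ₂ sin Δλ = -0.156738
φₘ = atan2(sin φ₁ + sin φ₂, √((cos φ₁ + Bx)² + By²)) = 37.16773°
λₘ = λ₁ + atan2(By, cos φ₁ + Bx) = 136.16172°

37.168°N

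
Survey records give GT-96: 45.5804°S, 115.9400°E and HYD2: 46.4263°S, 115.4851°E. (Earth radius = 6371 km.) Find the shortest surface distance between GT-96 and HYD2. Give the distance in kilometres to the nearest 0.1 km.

100.4 km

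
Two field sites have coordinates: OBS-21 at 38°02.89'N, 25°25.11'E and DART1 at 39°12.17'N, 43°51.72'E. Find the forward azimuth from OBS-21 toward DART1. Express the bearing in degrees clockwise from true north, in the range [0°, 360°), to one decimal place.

79.7°

OBS-21: φ = +38.04817°, λ = +25.41850°
DART1: φ = +39.20283°, λ = +43.86200°
Δλ = 18.4435°
y = sin Δλ · cos φ₂ = 0.245159
x = cos φ₁ sin φ₂ − sin φ₁ cos φ₂ cos Δλ = 0.044683
θ = atan2(y, x) = 79.6707° → 79.6707° (mod 360°)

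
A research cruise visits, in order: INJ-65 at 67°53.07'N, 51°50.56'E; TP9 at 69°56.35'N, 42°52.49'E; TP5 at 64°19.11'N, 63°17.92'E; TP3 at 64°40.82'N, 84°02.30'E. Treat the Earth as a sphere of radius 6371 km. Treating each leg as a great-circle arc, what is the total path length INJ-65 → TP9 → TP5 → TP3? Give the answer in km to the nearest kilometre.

2487 km

INJ-65: φ = +67.88450°, λ = +51.84267°
TP9: φ = +69.93917°, λ = +42.87483°
TP5: φ = +64.31850°, λ = +63.29867°
TP3: φ = +64.68033°, λ = +84.03833°
INJ-65→TP9: c = 0.066668 rad, d = 424.74 km
TP9→TP5: c = 0.168441 rad, d = 1073.14 km
TP5→TP3: c = 0.155269 rad, d = 989.22 km
Total = 424.74 + 1073.14 + 989.22 = 2487.10 km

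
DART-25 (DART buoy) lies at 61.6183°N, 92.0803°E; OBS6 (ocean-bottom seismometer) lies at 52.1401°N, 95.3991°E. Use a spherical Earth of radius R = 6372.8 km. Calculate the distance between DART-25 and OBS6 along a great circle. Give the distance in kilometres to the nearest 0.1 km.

1073.0 km

Δφ = -9.4782°,  Δλ = 3.3188°
a = sin²(Δφ/2) + cos φ₁ cos φ₂ sin²(Δλ/2) = 0.007070
c = 2·arcsin(√a) = 0.168371 rad = 9.6469°
d = R·c = 6372.8 × 0.168371 = 1073.0 km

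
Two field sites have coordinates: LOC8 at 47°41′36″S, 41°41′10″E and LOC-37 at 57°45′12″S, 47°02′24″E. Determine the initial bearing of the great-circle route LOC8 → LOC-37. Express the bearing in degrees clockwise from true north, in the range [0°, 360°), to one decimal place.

LOC8: φ = -47.69333°, λ = +41.68611°
LOC-37: φ = -57.75333°, λ = +47.04000°
Δλ = 5.3539°
y = sin Δλ · cos φ₂ = 0.049785
x = cos φ₁ sin φ₂ − sin φ₁ cos φ₂ cos Δλ = -0.176401
θ = atan2(y, x) = 164.2394° → 164.2394° (mod 360°)

164.2°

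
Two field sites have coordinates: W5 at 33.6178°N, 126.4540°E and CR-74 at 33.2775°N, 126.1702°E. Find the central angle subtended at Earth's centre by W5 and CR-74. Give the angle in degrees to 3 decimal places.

Δφ = -0.3403°,  Δλ = -0.2838°
a = sin²(Δφ/2) + cos φ₁ cos φ₂ sin²(Δλ/2) = 0.000013
c = 2·arcsin(√a) = 0.007236 rad = 0.4146°

0.415°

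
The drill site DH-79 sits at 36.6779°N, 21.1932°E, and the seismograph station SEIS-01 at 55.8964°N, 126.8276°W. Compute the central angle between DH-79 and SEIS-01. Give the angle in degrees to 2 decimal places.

Δφ = 19.2185°,  Δλ = -148.0208°
a = sin²(Δφ/2) + cos φ₁ cos φ₂ sin²(Δλ/2) = 0.443421
c = 2·arcsin(√a) = 1.457396 rad = 83.5026°

83.50°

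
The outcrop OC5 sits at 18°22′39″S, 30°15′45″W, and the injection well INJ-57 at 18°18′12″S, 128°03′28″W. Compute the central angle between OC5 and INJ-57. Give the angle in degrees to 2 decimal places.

OC5: φ = -18.37750°, λ = -30.26250°
INJ-57: φ = -18.30333°, λ = -128.05778°
Δφ = 0.0742°,  Δλ = -97.7953°
a = sin²(Δφ/2) + cos φ₁ cos φ₂ sin²(Δλ/2) = 0.511596
c = 2·arcsin(√a) = 1.593991 rad = 91.3290°

91.33°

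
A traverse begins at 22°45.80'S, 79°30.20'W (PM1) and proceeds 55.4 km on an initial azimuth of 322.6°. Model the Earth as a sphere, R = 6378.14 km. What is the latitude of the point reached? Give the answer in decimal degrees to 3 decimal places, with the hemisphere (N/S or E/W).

PM1: φ = -22.76333°, λ = -79.50333°
δ = d/R = 55.4/6378.14 = 0.008686 rad
φ₂ = arcsin(sin φ₁ cos δ + cos φ₁ sin δ cos θ)
   = arcsin(-0.38693·0.99996 + 0.92211·0.00869·0.79441) = -22.36765°
λ₂ = λ₁ + atan2(sin θ sin δ cos φ₁, cos δ − sin φ₁ sin φ₂) = -79.83019°

22.368°S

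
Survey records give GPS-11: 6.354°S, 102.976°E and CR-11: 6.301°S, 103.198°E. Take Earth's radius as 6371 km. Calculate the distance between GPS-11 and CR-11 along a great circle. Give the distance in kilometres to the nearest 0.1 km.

Δφ = 0.0530°,  Δλ = 0.2220°
a = sin²(Δφ/2) + cos φ₁ cos φ₂ sin²(Δλ/2) = 0.000004
c = 2·arcsin(√a) = 0.003961 rad = 0.2269°
d = R·c = 6371 × 0.003961 = 25.2 km

25.2 km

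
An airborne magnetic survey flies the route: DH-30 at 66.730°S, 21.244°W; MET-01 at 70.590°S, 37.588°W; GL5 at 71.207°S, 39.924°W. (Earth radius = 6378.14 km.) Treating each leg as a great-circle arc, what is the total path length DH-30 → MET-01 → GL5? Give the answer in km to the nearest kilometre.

DH-30→MET-01: c = 0.123155 rad, d = 785.50 km
MET-01→GL5: c = 0.017144 rad, d = 109.34 km
Total = 785.50 + 109.34 = 894.84 km

895 km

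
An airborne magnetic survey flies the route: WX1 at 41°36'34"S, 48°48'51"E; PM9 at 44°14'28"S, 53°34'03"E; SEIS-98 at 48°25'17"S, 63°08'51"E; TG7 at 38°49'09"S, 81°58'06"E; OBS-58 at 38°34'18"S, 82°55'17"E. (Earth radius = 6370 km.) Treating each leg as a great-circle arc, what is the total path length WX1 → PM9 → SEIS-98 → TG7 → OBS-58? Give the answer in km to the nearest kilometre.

3286 km

WX1: φ = -41.60944°, λ = +48.81417°
PM9: φ = -44.24111°, λ = +53.56750°
SEIS-98: φ = -48.42139°, λ = +63.14750°
TG7: φ = -38.81917°, λ = +81.96833°
OBS-58: φ = -38.57167°, λ = +82.92139°
WX1→PM9: c = 0.076136 rad, d = 484.99 km
PM9→SEIS-98: c = 0.136420 rad, d = 869.00 km
SEIS-98→TG7: c = 0.289653 rad, d = 1845.09 km
TG7→OBS-58: c = 0.013682 rad, d = 87.16 km
Total = 484.99 + 869.00 + 1845.09 + 87.16 = 3286.23 km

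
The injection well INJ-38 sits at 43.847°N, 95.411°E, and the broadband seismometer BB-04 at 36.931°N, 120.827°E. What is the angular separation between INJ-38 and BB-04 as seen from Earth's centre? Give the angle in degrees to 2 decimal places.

Δφ = -6.9160°,  Δλ = 25.4160°
a = sin²(Δφ/2) + cos φ₁ cos φ₂ sin²(Δλ/2) = 0.031536
c = 2·arcsin(√a) = 0.357061 rad = 20.4581°

20.46°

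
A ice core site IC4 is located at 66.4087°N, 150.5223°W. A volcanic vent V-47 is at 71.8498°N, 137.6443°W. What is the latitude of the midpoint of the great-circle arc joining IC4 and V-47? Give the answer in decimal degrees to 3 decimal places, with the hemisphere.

69.248°N

Bx = cos φ₂ cos Δλ = 0.303674,  By = cos φ₂ sin Δλ = 0.069428
φₘ = atan2(sin φ₁ + sin φ₂, √((cos φ₁ + Bx)² + By²)) = 69.24778°
λₘ = λ₁ + atan2(By, cos φ₁ + Bx) = -144.88913°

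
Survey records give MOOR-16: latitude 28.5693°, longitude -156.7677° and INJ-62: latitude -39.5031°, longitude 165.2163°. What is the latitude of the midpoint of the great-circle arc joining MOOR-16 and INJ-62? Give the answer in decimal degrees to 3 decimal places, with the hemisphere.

5.779°S

Bx = cos φ₂ cos Δλ = 0.607889,  By = cos φ₂ sin Δλ = -0.475208
φₘ = atan2(sin φ₁ + sin φ₂, √((cos φ₁ + Bx)² + By²)) = -5.77868°
λₘ = λ₁ + atan2(By, cos φ₁ + Bx) = -174.50003°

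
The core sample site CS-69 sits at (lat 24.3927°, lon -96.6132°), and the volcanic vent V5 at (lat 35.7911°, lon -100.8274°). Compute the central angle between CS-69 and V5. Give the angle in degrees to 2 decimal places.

11.96°

Δφ = 11.3984°,  Δλ = -4.2142°
a = sin²(Δφ/2) + cos φ₁ cos φ₂ sin²(Δλ/2) = 0.010860
c = 2·arcsin(√a) = 0.208805 rad = 11.9636°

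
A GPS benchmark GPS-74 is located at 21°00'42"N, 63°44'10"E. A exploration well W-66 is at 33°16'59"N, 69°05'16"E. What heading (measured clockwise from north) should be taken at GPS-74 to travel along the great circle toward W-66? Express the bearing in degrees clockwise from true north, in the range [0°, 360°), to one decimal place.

20.0°

GPS-74: φ = +21.01167°, λ = +63.73611°
W-66: φ = +33.28306°, λ = +69.08778°
Δλ = 5.3517°
y = sin Δλ · cos φ₂ = 0.077970
x = cos φ₁ sin φ₂ − sin φ₁ cos φ₂ cos Δλ = 0.213849
θ = atan2(y, x) = 20.0319° → 20.0319° (mod 360°)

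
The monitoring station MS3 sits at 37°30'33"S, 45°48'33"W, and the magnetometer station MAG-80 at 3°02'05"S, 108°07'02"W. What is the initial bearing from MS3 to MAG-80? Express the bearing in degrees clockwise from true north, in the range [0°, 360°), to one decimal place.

MS3: φ = -37.50917°, λ = -45.80917°
MAG-80: φ = -3.03472°, λ = -108.11722°
Δλ = -62.3081°
y = sin Δλ · cos φ₂ = -0.884217
x = cos φ₁ sin φ₂ − sin φ₁ cos φ₂ cos Δλ = 0.240568
θ = atan2(y, x) = -74.7800° → 285.2200° (mod 360°)

285.2°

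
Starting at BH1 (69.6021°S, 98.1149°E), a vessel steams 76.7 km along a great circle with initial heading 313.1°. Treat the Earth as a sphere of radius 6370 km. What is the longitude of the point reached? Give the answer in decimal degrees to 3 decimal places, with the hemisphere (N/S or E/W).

δ = d/R = 76.7/6370 = 0.012041 rad
φ₂ = arcsin(sin φ₁ cos δ + cos φ₁ sin δ cos θ)
   = arcsin(-0.93729·0.99993 + 0.34854·0.01204·0.68327) = -69.12490°
λ₂ = λ₁ + atan2(sin θ sin δ cos φ₁, cos δ − sin φ₁ sin φ₂) = 96.70114°

96.701°E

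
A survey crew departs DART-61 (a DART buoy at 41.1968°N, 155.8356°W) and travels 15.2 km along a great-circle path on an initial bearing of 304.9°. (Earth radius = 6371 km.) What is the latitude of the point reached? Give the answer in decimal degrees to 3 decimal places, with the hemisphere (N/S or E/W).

41.275°N

δ = d/R = 15.2/6371 = 0.002386 rad
φ₂ = arcsin(sin φ₁ cos δ + cos φ₁ sin δ cos θ)
   = arcsin(0.65865·1.00000 + 0.75245·0.00239·0.57215) = 41.27491°
λ₂ = λ₁ + atan2(sin θ sin δ cos φ₁, cos δ − sin φ₁ sin φ₂) = -155.98477°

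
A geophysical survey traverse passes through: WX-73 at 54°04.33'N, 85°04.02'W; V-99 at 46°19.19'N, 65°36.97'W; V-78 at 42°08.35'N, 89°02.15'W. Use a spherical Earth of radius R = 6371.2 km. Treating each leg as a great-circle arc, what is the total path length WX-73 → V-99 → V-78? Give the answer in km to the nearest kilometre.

3538 km

WX-73: φ = +54.07217°, λ = -85.06700°
V-99: φ = +46.31983°, λ = -65.61617°
V-78: φ = +42.13917°, λ = -89.03583°
WX-73→V-99: c = 0.254726 rad, d = 1622.91 km
V-99→V-78: c = 0.300630 rad, d = 1915.37 km
Total = 1622.91 + 1915.37 = 3538.28 km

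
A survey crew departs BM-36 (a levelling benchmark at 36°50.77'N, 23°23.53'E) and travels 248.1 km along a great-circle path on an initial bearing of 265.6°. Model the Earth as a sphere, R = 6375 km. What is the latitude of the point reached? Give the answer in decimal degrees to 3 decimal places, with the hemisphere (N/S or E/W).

BM-36: φ = +36.84617°, λ = +23.39217°
δ = d/R = 248.1/6375 = 0.038918 rad
φ₂ = arcsin(sin φ₁ cos δ + cos φ₁ sin δ cos θ)
   = arcsin(0.59967·0.99924 + 0.80025·0.03891·-0.07672) = 36.64290°
λ₂ = λ₁ + atan2(sin θ sin δ cos φ₁, cos δ − sin φ₁ sin φ₂) = 20.62094°

36.643°N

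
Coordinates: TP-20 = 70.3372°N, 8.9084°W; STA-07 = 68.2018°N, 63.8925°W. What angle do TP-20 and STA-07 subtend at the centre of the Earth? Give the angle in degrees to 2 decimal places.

18.91°

Δφ = -2.1354°,  Δλ = -54.9841°
a = sin²(Δφ/2) + cos φ₁ cos φ₂ sin²(Δλ/2) = 0.026974
c = 2·arcsin(√a) = 0.329968 rad = 18.9058°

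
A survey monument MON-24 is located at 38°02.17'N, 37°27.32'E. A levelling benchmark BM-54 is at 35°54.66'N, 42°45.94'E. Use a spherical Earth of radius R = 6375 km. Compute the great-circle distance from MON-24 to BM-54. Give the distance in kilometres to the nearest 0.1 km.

527.8 km

MON-24: φ = +38.03617°, λ = +37.45533°
BM-54: φ = +35.91100°, λ = +42.76567°
Δφ = -2.1252°,  Δλ = 5.3103°
a = sin²(Δφ/2) + cos φ₁ cos φ₂ sin²(Δλ/2) = 0.001713
c = 2·arcsin(√a) = 0.082797 rad = 4.7439°
d = R·c = 6375 × 0.082797 = 527.8 km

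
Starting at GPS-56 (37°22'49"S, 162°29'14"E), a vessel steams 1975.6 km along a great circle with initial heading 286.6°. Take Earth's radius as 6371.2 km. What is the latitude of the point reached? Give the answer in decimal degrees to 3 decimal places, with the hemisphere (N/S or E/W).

GPS-56: φ = -37.38028°, λ = +162.48722°
δ = d/R = 1975.6/6371.2 = 0.310083 rad
φ₂ = arcsin(sin φ₁ cos δ + cos φ₁ sin δ cos θ)
   = arcsin(-0.60710·0.95231 + 0.79462·0.30514·0.28569) = -30.58911°
λ₂ = λ₁ + atan2(sin θ sin δ cos φ₁, cos δ − sin φ₁ sin φ₂) = 142.62910°

30.589°S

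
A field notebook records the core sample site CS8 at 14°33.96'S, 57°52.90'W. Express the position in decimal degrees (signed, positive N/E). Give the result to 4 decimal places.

-14.5660°, -57.8817°

lat: 14.5660° S → -14.5660°
lon: 57.8817° W → -57.8817°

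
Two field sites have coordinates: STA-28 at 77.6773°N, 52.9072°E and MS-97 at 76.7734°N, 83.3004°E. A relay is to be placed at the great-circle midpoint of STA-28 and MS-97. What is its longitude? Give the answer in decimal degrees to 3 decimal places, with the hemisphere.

68.645°E

Bx = cos φ₂ cos Δλ = 0.197359,  By = cos φ₂ sin Δλ = 0.115759
φₘ = atan2(sin φ₁ + sin φ₂, √((cos φ₁ + Bx)² + By²)) = 77.65759°
λₘ = λ₁ + atan2(By, cos φ₁ + Bx) = 68.64525°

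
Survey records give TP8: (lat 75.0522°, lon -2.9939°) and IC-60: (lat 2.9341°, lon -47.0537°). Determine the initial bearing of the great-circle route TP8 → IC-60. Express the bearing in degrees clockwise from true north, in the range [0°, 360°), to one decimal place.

Δλ = -44.0598°
y = sin Δλ · cos φ₂ = -0.694497
x = cos φ₁ sin φ₂ − sin φ₁ cos φ₂ cos Δλ = -0.680184
θ = atan2(y, x) = -134.4035° → 225.5965° (mod 360°)

225.6°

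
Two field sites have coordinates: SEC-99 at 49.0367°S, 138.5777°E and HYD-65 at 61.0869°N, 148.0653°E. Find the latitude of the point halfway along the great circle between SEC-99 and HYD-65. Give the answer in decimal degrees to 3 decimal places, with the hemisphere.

Bx = cos φ₂ cos Δλ = 0.476869,  By = cos φ₂ sin Δλ = 0.079694
φₘ = atan2(sin φ₁ + sin φ₂, √((cos φ₁ + Bx)² + By²)) = 6.04519°
λₘ = λ₁ + atan2(By, cos φ₁ + Bx) = 142.60319°

6.045°N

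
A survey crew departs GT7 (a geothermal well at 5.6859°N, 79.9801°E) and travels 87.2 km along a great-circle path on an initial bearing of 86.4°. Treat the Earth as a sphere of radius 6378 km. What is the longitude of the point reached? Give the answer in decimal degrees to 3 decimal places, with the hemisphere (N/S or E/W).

80.766°E

δ = d/R = 87.2/6378 = 0.013672 rad
φ₂ = arcsin(sin φ₁ cos δ + cos φ₁ sin δ cos θ)
   = arcsin(0.09907·0.99991 + 0.99508·0.01367·0.06279) = 5.73455°
λ₂ = λ₁ + atan2(sin θ sin δ cos φ₁, cos δ − sin φ₁ sin φ₂) = 80.76583°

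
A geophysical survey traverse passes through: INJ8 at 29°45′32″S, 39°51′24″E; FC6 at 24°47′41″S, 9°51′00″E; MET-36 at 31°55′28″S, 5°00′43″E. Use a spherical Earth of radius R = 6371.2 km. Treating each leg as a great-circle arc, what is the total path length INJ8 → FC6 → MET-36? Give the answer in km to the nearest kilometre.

3931 km

INJ8: φ = -29.75889°, λ = +39.85667°
FC6: φ = -24.79472°, λ = +9.85000°
MET-36: φ = -31.92444°, λ = +5.01194°
INJ8→FC6: c = 0.472093 rad, d = 3007.80 km
FC6→MET-36: c = 0.144886 rad, d = 923.10 km
Total = 3007.80 + 923.10 = 3930.89 km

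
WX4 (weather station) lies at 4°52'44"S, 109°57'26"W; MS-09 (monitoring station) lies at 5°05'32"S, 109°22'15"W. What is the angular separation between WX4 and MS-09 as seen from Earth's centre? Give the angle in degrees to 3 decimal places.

0.622°

WX4: φ = -4.87889°, λ = -109.95722°
MS-09: φ = -5.09222°, λ = -109.37083°
Δφ = -0.2133°,  Δλ = 0.5864°
a = sin²(Δφ/2) + cos φ₁ cos φ₂ sin²(Δλ/2) = 0.000029
c = 2·arcsin(√a) = 0.010854 rad = 0.6219°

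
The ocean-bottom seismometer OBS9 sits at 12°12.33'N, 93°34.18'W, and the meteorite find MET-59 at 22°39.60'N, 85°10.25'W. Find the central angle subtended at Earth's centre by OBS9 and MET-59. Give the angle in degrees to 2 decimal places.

13.16°

OBS9: φ = +12.20550°, λ = -93.56967°
MET-59: φ = +22.66000°, λ = -85.17083°
Δφ = 10.4545°,  Δλ = 8.3988°
a = sin²(Δφ/2) + cos φ₁ cos φ₂ sin²(Δλ/2) = 0.013137
c = 2·arcsin(√a) = 0.229738 rad = 13.1630°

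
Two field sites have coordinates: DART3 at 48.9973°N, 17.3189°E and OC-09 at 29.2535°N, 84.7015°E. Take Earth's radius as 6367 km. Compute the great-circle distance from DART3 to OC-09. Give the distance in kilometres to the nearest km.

5992 km

Δφ = -19.7438°,  Δλ = 67.3826°
a = sin²(Δφ/2) + cos φ₁ cos φ₂ sin²(Δλ/2) = 0.205534
c = 2·arcsin(√a) = 0.941061 rad = 53.9188°
d = R·c = 6367 × 0.941061 = 5991.7 km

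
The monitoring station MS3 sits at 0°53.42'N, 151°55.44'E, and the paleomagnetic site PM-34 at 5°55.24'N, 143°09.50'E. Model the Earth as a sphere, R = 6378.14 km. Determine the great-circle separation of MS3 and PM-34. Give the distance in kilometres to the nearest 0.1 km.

1123.3 km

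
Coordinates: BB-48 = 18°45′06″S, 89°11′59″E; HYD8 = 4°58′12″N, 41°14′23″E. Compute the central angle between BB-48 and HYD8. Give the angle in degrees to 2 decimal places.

BB-48: φ = -18.75167°, λ = +89.19972°
HYD8: φ = +4.97000°, λ = +41.23972°
Δφ = 23.7217°,  Δλ = -47.9600°
a = sin²(Δφ/2) + cos φ₁ cos φ₂ sin²(Δλ/2) = 0.198065
c = 2·arcsin(√a) = 0.922448 rad = 52.8524°

52.85°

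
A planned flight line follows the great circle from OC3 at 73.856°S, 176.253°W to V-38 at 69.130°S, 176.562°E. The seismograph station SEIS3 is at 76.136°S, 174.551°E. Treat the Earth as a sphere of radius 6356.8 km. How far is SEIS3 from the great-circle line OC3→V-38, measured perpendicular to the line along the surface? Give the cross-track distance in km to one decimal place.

345.2 km

δ₁₃ = central angle OC3→SEIS3 = 0.057418 rad  (haversine)
θ₁₃ = bearing OC3→SEIS3 = 221.859°,  θ₁₂ = bearing OC3→V-38 = 330.793°
dₓₜ = R·arcsin(sin δ₁₃ · sin(θ₁₃ − θ₁₂)) = 6356.8·arcsin(0.05739·sin(-108.935°)) = -345.227 km
|dₓₜ| = 345.227 km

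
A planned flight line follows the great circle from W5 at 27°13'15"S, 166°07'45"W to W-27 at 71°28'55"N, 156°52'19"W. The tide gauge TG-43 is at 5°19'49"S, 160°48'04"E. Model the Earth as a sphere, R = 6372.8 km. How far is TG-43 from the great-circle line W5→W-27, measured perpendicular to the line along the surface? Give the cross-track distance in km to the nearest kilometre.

3773 km

W5: φ = -27.22083°, λ = -166.12917°
W-27: φ = +71.48194°, λ = -156.87194°
TG-43: φ = -5.33028°, λ = +160.80111°
δ₁₃ = central angle W5→TG-43 = 0.668958 rad  (haversine)
θ₁₃ = bearing W5→TG-43 = 298.830°,  θ₁₂ = bearing W5→W-27 = 2.964°
dₓₜ = R·arcsin(sin δ₁₃ · sin(θ₁₃ − θ₁₂)) = 6372.8·arcsin(0.62017·sin(295.866°)) = -3772.828 km
|dₓₜ| = 3772.828 km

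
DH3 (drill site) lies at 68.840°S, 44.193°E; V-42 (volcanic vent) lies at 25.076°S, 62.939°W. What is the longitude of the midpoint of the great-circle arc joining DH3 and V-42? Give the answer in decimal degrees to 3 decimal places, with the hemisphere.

Bx = cos φ₂ cos Δλ = -0.266809,  By = cos φ₂ sin Δλ = -0.865557
φₘ = atan2(sin φ₁ + sin φ₂, √((cos φ₁ + Bx)² + By²)) = -57.30379°
λₘ = λ₁ + atan2(By, cos φ₁ + Bx) = -39.59820°

39.598°W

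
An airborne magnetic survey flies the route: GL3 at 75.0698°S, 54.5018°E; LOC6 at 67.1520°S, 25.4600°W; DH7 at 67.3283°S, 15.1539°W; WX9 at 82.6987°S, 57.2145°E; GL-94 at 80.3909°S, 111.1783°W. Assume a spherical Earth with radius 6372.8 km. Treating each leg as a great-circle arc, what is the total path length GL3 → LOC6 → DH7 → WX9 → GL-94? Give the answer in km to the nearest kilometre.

7469 km

GL3→LOC6: c = 0.432634 rad, d = 2757.09 km
LOC6→DH7: c = 0.069576 rad, d = 443.39 km
DH7→WX9: c = 0.376154 rad, d = 2397.16 km
WX9→GL-94: c = 0.293647 rad, d = 1871.35 km
Total = 2757.09 + 443.39 + 2397.16 + 1871.35 = 7468.99 km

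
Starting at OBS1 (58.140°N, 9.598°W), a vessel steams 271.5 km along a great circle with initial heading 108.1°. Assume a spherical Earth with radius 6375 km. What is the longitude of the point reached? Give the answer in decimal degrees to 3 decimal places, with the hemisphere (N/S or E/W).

5.301°W

δ = d/R = 271.5/6375 = 0.042588 rad
φ₂ = arcsin(sin φ₁ cos δ + cos φ₁ sin δ cos θ)
   = arcsin(0.84934·0.99909 + 0.52785·0.04258·-0.31068) = 57.30823°
λ₂ = λ₁ + atan2(sin θ sin δ cos φ₁, cos δ − sin φ₁ sin φ₂) = -5.30108°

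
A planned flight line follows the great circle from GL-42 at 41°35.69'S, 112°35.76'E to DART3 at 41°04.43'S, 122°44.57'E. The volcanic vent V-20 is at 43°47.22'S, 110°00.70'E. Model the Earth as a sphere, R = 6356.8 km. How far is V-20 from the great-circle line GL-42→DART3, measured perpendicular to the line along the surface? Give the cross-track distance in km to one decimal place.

244.3 km

GL-42: φ = -41.59483°, λ = +112.59600°
DART3: φ = -41.07383°, λ = +122.74283°
V-20: φ = -43.78700°, λ = +110.01167°
δ₁₃ = central angle GL-42→V-20 = 0.050621 rad  (haversine)
θ₁₃ = bearing GL-42→V-20 = 220.040°,  θ₁₂ = bearing GL-42→DART3 = 89.454°
dₓₜ = R·arcsin(sin δ₁₃ · sin(θ₁₃ − θ₁₂)) = 6356.8·arcsin(0.05060·sin(130.586°)) = 244.331 km
|dₓₜ| = 244.331 km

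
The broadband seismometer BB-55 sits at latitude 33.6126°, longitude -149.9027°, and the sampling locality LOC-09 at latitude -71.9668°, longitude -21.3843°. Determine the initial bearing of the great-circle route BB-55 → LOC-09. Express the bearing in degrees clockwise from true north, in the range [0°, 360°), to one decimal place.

Δλ = 128.5184°
y = sin Δλ · cos φ₂ = 0.242209
x = cos φ₁ sin φ₂ − sin φ₁ cos φ₂ cos Δλ = -0.685167
θ = atan2(y, x) = 160.5314° → 160.5314° (mod 360°)

160.5°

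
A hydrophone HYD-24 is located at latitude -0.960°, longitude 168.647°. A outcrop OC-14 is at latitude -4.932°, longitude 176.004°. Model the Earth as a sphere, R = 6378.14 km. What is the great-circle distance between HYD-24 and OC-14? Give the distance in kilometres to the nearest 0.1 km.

Δφ = -3.9720°,  Δλ = 7.3570°
a = sin²(Δφ/2) + cos φ₁ cos φ₂ sin²(Δλ/2) = 0.005301
c = 2·arcsin(√a) = 0.145750 rad = 8.3509°
d = R·c = 6378.14 × 0.145750 = 929.6 km

929.6 km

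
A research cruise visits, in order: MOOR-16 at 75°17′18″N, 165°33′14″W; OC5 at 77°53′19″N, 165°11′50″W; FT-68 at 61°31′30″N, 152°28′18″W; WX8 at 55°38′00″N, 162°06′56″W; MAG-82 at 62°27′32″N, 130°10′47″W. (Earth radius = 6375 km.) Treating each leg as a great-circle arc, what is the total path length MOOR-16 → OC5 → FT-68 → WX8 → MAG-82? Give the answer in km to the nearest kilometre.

4979 km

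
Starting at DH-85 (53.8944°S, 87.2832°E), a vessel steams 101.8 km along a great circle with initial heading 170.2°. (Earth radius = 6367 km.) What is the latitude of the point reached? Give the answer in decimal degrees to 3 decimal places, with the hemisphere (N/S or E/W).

δ = d/R = 101.8/6367 = 0.015989 rad
φ₂ = arcsin(sin φ₁ cos δ + cos φ₁ sin δ cos θ)
   = arcsin(-0.80793·0.99987 + 0.58928·0.01599·-0.98541) = -54.79682°
λ₂ = λ₁ + atan2(sin θ sin δ cos φ₁, cos δ − sin φ₁ sin φ₂) = 87.55367°

54.797°S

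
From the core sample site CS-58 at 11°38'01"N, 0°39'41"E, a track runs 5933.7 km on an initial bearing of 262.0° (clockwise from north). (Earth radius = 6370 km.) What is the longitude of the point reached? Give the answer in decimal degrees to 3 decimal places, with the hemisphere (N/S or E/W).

51.971°W

CS-58: φ = +11.63361°, λ = +0.66139°
δ = d/R = 5933.7/6370 = 0.931507 rad
φ₂ = arcsin(sin φ₁ cos δ + cos φ₁ sin δ cos θ)
   = arcsin(0.20165·0.59663 + 0.97946·0.80252·-0.13917) = 0.62546°
λ₂ = λ₁ + atan2(sin θ sin δ cos φ₁, cos δ − sin φ₁ sin φ₂) = -51.97095°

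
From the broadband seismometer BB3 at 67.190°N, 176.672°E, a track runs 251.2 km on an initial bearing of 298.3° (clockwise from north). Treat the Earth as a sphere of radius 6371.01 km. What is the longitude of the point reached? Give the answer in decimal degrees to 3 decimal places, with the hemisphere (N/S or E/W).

δ = d/R = 251.2/6371.01 = 0.039429 rad
φ₂ = arcsin(sin φ₁ cos δ + cos φ₁ sin δ cos θ)
   = arcsin(0.92180·0.99922 + 0.38768·0.03942·0.47409) = 68.17503°
λ₂ = λ₁ + atan2(sin θ sin δ cos φ₁, cos δ − sin φ₁ sin φ₂) = 171.31532°

171.315°E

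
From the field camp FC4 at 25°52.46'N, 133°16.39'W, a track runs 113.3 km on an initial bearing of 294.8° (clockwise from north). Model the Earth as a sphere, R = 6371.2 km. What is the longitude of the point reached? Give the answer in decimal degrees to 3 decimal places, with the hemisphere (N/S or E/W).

FC4: φ = +25.87433°, λ = -133.27317°
δ = d/R = 113.3/6371.2 = 0.017783 rad
φ₂ = arcsin(sin φ₁ cos δ + cos φ₁ sin δ cos θ)
   = arcsin(0.43640·0.99984 + 0.89975·0.01778·0.41945) = 26.29806°
λ₂ = λ₁ + atan2(sin θ sin δ cos φ₁, cos δ − sin φ₁ sin φ₂) = -134.30488°

134.305°W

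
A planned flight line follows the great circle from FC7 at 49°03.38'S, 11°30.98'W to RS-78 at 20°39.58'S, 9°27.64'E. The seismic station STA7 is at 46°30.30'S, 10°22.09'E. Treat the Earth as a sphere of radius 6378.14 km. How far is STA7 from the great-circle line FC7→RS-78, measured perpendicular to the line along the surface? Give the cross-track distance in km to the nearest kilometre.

FC7: φ = -49.05633°, λ = -11.51633°
RS-78: φ = -20.65967°, λ = +9.46067°
STA7: φ = -46.50500°, λ = +10.36817°
δ₁₃ = central angle FC7→STA7 = 0.259553 rad  (haversine)
θ₁₃ = bearing FC7→STA7 = 88.426°,  θ₁₂ = bearing FC7→RS-78 = 38.001°
dₓₜ = R·arcsin(sin δ₁₃ · sin(θ₁₃ − θ₁₂)) = 6378.14·arcsin(0.25665·sin(50.425°)) = 1270.122 km
|dₓₜ| = 1270.122 km

1270 km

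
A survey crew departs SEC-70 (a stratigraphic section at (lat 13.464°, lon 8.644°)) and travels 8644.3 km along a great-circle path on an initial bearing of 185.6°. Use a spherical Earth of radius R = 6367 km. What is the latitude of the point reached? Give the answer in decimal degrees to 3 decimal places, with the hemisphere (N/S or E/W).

δ = d/R = 8644.3/6367 = 1.357672 rad
φ₂ = arcsin(sin φ₁ cos δ + cos φ₁ sin δ cos θ)
   = arcsin(0.23283·0.21151 + 0.97252·0.97737·-0.99523) = -63.73138°
λ₂ = λ₁ + atan2(sin θ sin δ cos φ₁, cos δ − sin φ₁ sin φ₂) = -3.80074°

63.731°S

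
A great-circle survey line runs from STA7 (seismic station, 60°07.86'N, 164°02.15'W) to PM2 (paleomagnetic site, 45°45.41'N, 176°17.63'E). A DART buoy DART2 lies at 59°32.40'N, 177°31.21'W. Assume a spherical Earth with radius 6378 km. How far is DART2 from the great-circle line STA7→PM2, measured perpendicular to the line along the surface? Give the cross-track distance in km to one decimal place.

515.5 km

STA7: φ = +60.13100°, λ = -164.03583°
PM2: φ = +45.75683°, λ = +176.29383°
DART2: φ = +59.54000°, λ = -177.52017°
δ₁₃ = central angle STA7→DART2 = 0.118498 rad  (haversine)
θ₁₃ = bearing STA7→DART2 = 270.874°,  θ₁₂ = bearing STA7→PM2 = 227.801°
dₓₜ = R·arcsin(sin δ₁₃ · sin(θ₁₃ − θ₁₂)) = 6378·arcsin(0.11822·sin(43.073°)) = 515.503 km
|dₓₜ| = 515.503 km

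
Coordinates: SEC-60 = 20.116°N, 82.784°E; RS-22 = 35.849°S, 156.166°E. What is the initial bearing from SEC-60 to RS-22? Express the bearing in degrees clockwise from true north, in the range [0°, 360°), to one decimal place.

129.0°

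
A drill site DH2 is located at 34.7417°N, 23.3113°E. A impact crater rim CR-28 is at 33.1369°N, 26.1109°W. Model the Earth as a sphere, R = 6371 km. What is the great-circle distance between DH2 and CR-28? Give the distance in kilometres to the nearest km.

Δφ = -1.6048°,  Δλ = -49.4222°
a = sin²(Δφ/2) + cos φ₁ cos φ₂ sin²(Δλ/2) = 0.120447
c = 2·arcsin(√a) = 0.708856 rad = 40.6145°
d = R·c = 6371 × 0.708856 = 4516.1 km

4516 km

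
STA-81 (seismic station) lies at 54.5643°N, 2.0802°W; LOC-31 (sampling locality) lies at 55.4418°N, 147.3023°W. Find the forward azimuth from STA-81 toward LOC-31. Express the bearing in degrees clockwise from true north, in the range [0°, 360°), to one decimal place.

Δλ = -145.2221°
y = sin Δλ · cos φ₂ = -0.323554
x = cos φ₁ sin φ₂ − sin φ₁ cos φ₂ cos Δλ = 0.857098
θ = atan2(y, x) = -20.6815° → 339.3185° (mod 360°)

339.3°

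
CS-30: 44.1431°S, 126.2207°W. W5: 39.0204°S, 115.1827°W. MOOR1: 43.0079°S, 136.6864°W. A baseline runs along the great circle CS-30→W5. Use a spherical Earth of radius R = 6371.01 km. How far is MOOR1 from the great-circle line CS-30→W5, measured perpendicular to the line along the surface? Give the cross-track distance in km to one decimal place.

462.2 km

δ₁₃ = central angle CS-30→MOOR1 = 0.133712 rad  (haversine)
θ₁₃ = bearing CS-30→MOOR1 = 274.879°,  θ₁₂ = bearing CS-30→W5 = 61.944°
dₓₜ = R·arcsin(sin δ₁₃ · sin(θ₁₃ − θ₁₂)) = 6371.01·arcsin(0.13331·sin(212.935°)) = -462.190 km
|dₓₜ| = 462.190 km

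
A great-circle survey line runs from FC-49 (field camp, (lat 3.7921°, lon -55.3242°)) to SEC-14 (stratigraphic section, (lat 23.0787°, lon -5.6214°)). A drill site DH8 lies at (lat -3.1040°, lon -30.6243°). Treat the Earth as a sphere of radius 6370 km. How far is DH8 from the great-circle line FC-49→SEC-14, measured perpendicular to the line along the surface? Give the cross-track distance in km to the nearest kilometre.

1867 km

δ₁₃ = central angle FC-49→DH8 = 0.447322 rad  (haversine)
θ₁₃ = bearing FC-49→DH8 = 105.285°,  θ₁₂ = bearing FC-49→SEC-14 = 63.372°
dₓₜ = R·arcsin(sin δ₁₃ · sin(θ₁₃ − θ₁₂)) = 6370·arcsin(0.43255·sin(41.912°)) = 1867.179 km
|dₓₜ| = 1867.179 km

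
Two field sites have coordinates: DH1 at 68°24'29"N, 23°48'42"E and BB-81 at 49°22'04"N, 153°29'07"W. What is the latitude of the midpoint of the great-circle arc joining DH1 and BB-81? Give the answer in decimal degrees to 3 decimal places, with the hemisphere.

DH1: φ = +68.40806°, λ = +23.81167°
BB-81: φ = +49.36778°, λ = -153.48528°
Bx = cos φ₂ cos Δλ = -0.650477,  By = cos φ₂ sin Δλ = -0.030710
φₘ = atan2(sin φ₁ + sin φ₂, √((cos φ₁ + Bx)² + By²)) = 80.44885°
λₘ = λ₁ + atan2(By, cos φ₁ + Bx) = -149.98372°

80.449°N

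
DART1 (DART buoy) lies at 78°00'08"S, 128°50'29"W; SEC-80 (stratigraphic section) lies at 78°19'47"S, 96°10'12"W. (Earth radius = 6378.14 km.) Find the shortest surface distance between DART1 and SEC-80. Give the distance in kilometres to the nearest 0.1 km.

737.0 km

DART1: φ = -78.00222°, λ = -128.84139°
SEC-80: φ = -78.32972°, λ = -96.17000°
Δφ = -0.3275°,  Δλ = 32.6714°
a = sin²(Δφ/2) + cos φ₁ cos φ₂ sin²(Δλ/2) = 0.003335
c = 2·arcsin(√a) = 0.115557 rad = 6.6209°
d = R·c = 6378.14 × 0.115557 = 737.0 km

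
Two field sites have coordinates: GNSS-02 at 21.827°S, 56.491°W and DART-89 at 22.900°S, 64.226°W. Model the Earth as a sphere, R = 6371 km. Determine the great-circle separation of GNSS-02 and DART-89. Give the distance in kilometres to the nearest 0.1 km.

804.2 km

Δφ = -1.0730°,  Δλ = -7.7350°
a = sin²(Δφ/2) + cos φ₁ cos φ₂ sin²(Δλ/2) = 0.003978
c = 2·arcsin(√a) = 0.126228 rad = 7.2323°
d = R·c = 6371 × 0.126228 = 804.2 km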